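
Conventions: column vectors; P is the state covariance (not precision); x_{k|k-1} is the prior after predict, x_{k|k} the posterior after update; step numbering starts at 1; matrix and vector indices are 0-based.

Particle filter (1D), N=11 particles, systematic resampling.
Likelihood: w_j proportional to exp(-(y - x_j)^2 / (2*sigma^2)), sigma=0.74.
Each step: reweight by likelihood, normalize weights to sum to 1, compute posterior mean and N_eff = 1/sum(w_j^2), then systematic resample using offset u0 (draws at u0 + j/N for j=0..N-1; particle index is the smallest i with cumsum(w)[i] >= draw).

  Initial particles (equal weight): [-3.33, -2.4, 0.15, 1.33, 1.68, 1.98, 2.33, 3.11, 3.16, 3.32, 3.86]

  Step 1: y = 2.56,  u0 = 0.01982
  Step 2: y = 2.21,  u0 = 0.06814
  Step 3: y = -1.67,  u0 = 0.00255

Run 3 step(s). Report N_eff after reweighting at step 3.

step 1: w=[0.0000, 0.0000, 0.0011, 0.0532, 0.1045, 0.1558, 0.2019, 0.1607, 0.1525, 0.1250, 0.0453]  mean=2.5970  Neff=6.8700  idx=[3, 4, 5, 5, 6, 6, 7, 7, 8, 9, 9]
step 2: w=[0.0686, 0.1076, 0.1325, 0.1325, 0.1373, 0.1373, 0.0664, 0.0664, 0.0610, 0.0452, 0.0452]  mean=2.3423  Neff=9.4575  idx=[0, 1, 2, 3, 3, 4, 5, 5, 7, 8, 10]
step 3: w=[0.8372, 0.1100, 0.0162, 0.0162, 0.0162, 0.0014, 0.0014, 0.0014, 0.0000, 0.0000, 0.0000]  mean=1.4043  Neff=1.4008  idx=[0, 0, 0, 0, 0, 0, 0, 0, 0, 0, 1]

N_eff = 1.4008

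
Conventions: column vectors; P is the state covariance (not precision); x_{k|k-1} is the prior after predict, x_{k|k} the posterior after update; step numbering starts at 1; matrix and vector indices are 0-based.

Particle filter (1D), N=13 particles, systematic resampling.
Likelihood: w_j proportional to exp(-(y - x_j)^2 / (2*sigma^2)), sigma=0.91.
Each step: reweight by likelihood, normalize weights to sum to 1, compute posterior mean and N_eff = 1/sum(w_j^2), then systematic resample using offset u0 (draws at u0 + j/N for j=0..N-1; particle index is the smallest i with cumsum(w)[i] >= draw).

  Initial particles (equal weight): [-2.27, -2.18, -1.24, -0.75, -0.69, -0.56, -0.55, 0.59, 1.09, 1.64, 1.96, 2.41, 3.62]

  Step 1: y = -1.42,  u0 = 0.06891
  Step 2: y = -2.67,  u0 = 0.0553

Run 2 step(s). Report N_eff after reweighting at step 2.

N_eff = 5.7562

step 1: w=[0.1241, 0.1355, 0.1883, 0.1464, 0.1392, 0.1229, 0.1216, 0.0167, 0.0043, 0.0007, 0.0002, 0.0000, 0.0000]  mean=-1.1362  Neff=7.1305  idx=[0, 1, 1, 2, 2, 3, 3, 4, 4, 5, 5, 6, 7]
step 2: w=[0.2372, 0.2260, 0.2260, 0.0760, 0.0760, 0.0282, 0.0282, 0.0245, 0.0245, 0.0178, 0.0178, 0.0173, 0.0004]  mean=-1.8178  Neff=5.7562  idx=[0, 0, 0, 1, 1, 1, 2, 2, 2, 3, 4, 7, 10]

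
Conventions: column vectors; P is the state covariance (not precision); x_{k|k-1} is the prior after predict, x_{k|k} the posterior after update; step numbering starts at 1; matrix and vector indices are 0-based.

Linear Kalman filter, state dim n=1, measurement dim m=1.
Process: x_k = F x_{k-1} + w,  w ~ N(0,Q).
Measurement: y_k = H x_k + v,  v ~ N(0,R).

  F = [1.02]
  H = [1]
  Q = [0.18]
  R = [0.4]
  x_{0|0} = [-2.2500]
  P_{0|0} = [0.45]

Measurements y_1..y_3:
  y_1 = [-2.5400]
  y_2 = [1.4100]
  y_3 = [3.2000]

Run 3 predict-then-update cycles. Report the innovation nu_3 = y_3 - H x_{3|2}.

innov = [3.6647]

step 1: x^-=[-2.2950]  P^-=[0.6482]  S=[1.0482]  K=[0.6184]  nu=[-0.2450]  x^+=[-2.4465]  P^+=[0.2474]
step 2: x^-=[-2.4954]  P^-=[0.4373]  S=[0.8373]  K=[0.5223]  nu=[3.9054]  x^+=[-0.4556]  P^+=[0.2089]
step 3: x^-=[-0.4647]  P^-=[0.3974]  S=[0.7974]  K=[0.4983]  nu=[3.6647]  x^+=[1.3616]  P^+=[0.1993]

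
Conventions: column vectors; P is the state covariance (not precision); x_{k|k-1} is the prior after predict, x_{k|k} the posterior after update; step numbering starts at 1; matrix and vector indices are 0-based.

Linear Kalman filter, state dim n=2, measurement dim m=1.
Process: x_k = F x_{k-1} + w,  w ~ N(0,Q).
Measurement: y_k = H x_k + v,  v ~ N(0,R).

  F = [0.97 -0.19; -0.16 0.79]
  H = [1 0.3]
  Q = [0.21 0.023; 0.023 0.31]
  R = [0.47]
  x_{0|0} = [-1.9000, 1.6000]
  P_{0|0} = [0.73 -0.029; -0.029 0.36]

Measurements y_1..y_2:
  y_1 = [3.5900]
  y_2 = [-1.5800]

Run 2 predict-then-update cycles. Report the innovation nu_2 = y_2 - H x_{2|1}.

innov = [-2.8268]

step 1: x^-=[-2.1470, 1.5680]  P^-=[0.9205 -0.1674; -0.1674 0.5607]  S=[1.3405]  K=[0.6492; 0.0006]  nu=[5.2666]  x^+=[1.2722, 1.5710]  P^+=[0.3555 -0.1679; -0.1679 0.5607]
step 2: x^-=[0.9355, 1.0376]  P^-=[0.6266 -0.2501; -0.2501 0.7115]  S=[1.0106]  K=[0.5458; -0.0363]  nu=[-2.8268]  x^+=[-0.6074, 1.1402]  P^+=[0.3256 -0.2301; -0.2301 0.7102]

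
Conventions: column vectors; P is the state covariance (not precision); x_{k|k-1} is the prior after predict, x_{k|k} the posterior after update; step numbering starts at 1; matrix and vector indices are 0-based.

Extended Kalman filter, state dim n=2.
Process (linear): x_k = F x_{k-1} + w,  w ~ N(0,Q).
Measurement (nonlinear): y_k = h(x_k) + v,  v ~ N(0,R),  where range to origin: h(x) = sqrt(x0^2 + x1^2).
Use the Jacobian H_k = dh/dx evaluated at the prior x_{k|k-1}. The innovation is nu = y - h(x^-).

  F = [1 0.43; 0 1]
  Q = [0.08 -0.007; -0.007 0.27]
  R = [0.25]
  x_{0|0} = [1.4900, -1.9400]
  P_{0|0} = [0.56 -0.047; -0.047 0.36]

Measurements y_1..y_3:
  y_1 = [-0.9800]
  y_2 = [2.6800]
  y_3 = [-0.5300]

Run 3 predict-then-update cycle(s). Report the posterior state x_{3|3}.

step 1: x^-=[0.6558, -1.9400]  P^-=[0.6661 0.1008; 0.1008 0.6300]  H_jac=[0.3202 -0.9473]  S=[0.8225]  K=[0.1433; -0.6863]  nu=[-3.0278]  x^+=[0.2220, 0.1381]  P^+=[0.6493 0.1817; 0.1817 0.2425]
step 2: x^-=[0.2814, 0.1381]  P^-=[0.9303 0.2790; 0.2790 0.5125]  H_jac=[0.8977 0.4406]  S=[1.3199]  K=[0.7259; 0.3608]  nu=[2.3665]  x^+=[1.9992, 0.9920]  P^+=[0.2349 -0.0667; -0.0667 0.3407]
step 3: x^-=[2.4258, 0.9920]  P^-=[0.3205 0.0728; 0.0728 0.6107]  H_jac=[0.9256 0.3785]  S=[0.6631]  K=[0.4889; 0.4502]  nu=[-3.1508]  x^+=[0.8852, -0.4265]  P^+=[0.1620 -0.0732; -0.0732 0.4763]

x_post = [0.8852, -0.4265]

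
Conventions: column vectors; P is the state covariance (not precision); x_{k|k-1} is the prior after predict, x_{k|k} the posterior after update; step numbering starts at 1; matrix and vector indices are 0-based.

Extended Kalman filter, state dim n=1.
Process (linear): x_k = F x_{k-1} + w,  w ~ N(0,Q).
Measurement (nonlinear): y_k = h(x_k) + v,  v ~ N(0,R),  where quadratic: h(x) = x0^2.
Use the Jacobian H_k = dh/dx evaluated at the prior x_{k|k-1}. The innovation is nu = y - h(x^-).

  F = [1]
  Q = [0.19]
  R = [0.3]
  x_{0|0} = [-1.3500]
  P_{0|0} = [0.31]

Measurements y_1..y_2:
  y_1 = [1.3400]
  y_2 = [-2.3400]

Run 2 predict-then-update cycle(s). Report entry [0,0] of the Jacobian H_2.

H_jac[0,0] = -2.3698

step 1: x^-=[-1.3500]  P^-=[0.5000]  H_jac=[-2.7000]  S=[3.9450]  K=[-0.3422]  nu=[-0.4825]  x^+=[-1.1849]  P^+=[0.0380]
step 2: x^-=[-1.1849]  P^-=[0.2280]  H_jac=[-2.3698]  S=[1.5805]  K=[-0.3419]  nu=[-3.7440]  x^+=[0.0951]  P^+=[0.0433]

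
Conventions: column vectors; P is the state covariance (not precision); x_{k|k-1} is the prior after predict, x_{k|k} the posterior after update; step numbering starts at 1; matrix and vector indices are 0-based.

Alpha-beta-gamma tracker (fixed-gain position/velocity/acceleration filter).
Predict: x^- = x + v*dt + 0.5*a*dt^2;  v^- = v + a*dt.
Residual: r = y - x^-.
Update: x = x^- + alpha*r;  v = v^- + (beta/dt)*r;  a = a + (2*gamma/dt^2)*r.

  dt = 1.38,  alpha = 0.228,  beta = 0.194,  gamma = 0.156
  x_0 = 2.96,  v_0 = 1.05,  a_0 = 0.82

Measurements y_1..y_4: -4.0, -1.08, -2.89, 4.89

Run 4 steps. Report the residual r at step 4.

resid = 11.6591

step 1: x_pred=5.1898  r=-9.1898  x^+=3.0945  v^+=0.8897  a^+=-0.6856
step 2: x_pred=3.6695  r=-4.7495  x^+=2.5866  v^+=-0.7241  a^+=-1.4637
step 3: x_pred=0.1937  r=-3.0837  x^+=-0.5094  v^+=-3.1775  a^+=-1.9689
step 4: x_pred=-6.7691  r=11.6591  x^+=-4.1108  v^+=-4.2555  a^+=-0.0588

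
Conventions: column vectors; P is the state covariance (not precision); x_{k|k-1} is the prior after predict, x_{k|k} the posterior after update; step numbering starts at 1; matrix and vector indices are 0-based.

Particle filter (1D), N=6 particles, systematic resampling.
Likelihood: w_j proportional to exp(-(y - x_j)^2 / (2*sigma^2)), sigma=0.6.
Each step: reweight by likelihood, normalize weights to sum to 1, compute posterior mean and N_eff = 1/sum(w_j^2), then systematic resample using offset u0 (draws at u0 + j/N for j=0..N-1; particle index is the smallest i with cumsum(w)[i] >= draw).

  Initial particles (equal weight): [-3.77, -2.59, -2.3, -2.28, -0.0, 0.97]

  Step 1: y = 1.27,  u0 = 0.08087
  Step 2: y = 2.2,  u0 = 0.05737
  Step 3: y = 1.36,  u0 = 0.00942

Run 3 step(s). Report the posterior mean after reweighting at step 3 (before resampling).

post_mean = 0.9700

step 1: w=[0.0000, 0.0000, 0.0000, 0.0000, 0.1076, 0.8924]  mean=0.8656  Neff=1.2378  idx=[4, 5, 5, 5, 5, 5]
step 2: w=[0.0020, 0.1996, 0.1996, 0.1996, 0.1996, 0.1996]  mean=0.9681  Neff=5.0196  idx=[1, 2, 2, 3, 4, 5]
step 3: w=[0.1667, 0.1667, 0.1667, 0.1667, 0.1667, 0.1667]  mean=0.9700  Neff=6.0000  idx=[0, 1, 2, 3, 4, 5]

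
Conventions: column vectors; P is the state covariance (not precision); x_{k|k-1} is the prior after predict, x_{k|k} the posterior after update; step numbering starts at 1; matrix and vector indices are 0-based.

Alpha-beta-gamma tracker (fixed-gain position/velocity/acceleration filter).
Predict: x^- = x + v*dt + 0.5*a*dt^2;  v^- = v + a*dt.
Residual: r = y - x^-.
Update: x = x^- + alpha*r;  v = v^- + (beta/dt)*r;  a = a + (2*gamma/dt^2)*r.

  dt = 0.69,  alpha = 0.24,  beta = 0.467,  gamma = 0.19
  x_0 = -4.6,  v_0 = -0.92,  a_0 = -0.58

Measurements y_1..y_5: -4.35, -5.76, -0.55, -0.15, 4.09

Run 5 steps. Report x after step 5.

x_post = 4.7483

step 1: x_pred=-5.3729  r=1.0229  x^+=-5.1274  v^+=-0.6279  a^+=0.2364
step 2: x_pred=-5.5044  r=-0.2556  x^+=-5.5657  v^+=-0.6378  a^+=0.0324
step 3: x_pred=-5.9981  r=5.4481  x^+=-4.6906  v^+=3.0719  a^+=4.3808
step 4: x_pred=-1.5281  r=1.3781  x^+=-1.1974  v^+=7.0273  a^+=5.4807
step 5: x_pred=4.9562  r=-0.8662  x^+=4.7483  v^+=10.2228  a^+=4.7894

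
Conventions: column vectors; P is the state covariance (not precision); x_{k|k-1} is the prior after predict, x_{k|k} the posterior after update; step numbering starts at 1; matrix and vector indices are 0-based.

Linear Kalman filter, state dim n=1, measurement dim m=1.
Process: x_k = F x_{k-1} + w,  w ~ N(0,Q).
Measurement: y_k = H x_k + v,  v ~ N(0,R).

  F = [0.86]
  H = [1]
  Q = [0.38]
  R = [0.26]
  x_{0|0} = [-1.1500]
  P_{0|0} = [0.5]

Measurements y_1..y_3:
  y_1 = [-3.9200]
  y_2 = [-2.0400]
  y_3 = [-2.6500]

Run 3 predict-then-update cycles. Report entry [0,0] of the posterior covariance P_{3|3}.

P_post[0,0] = 0.1720

step 1: x^-=[-0.9890]  P^-=[0.7498]  S=[1.0098]  K=[0.7425]  nu=[-2.9310]  x^+=[-3.1653]  P^+=[0.1931]
step 2: x^-=[-2.7222]  P^-=[0.5228]  S=[0.7828]  K=[0.6679]  nu=[0.6822]  x^+=[-2.2666]  P^+=[0.1736]
step 3: x^-=[-1.9493]  P^-=[0.5084]  S=[0.7684]  K=[0.6616]  nu=[-0.7007]  x^+=[-2.4129]  P^+=[0.1720]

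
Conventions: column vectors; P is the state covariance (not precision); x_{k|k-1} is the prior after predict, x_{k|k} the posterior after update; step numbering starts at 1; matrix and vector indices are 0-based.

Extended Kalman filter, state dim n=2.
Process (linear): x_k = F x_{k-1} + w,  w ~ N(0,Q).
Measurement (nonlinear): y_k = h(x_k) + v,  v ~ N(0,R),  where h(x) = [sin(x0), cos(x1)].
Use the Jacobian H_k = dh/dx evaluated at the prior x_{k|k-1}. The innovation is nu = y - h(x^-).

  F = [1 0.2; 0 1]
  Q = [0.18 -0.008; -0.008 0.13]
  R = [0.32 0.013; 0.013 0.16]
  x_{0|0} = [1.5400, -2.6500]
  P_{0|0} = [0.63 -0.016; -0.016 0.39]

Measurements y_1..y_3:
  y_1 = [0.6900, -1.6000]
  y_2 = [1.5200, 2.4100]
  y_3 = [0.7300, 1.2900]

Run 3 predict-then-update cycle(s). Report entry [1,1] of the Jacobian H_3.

H_jac[1,1] = -0.9701

step 1: x^-=[1.0100, -2.6500]  P^-=[0.8192 0.0540; 0.0540 0.5200]  H_jac=[0.5319 0.0000; 0.0000 0.4720]  S=[0.5517 0.0266; 0.0266 0.2759]  K=[0.7889 0.0165; 0.0093 0.8889]  nu=[-0.1568, -0.7184]  x^+=[0.8745, -3.2900]  P^+=[0.4751 0.0273; 0.0273 0.3016]
step 2: x^-=[0.2164, -3.2900]  P^-=[0.6780 0.0796; 0.0796 0.4316]  H_jac=[0.9767 0.0000; 0.0000 -0.1479]  S=[0.9668 0.0015; 0.0015 0.1694]  K=[0.6851 -0.0756; 0.0810 -0.3774]  nu=[1.3052, 3.3990]  x^+=[0.8538, -4.4672]  P^+=[0.2235 0.0215; 0.0215 0.4012]
step 3: x^-=[-0.0396, -4.4672]  P^-=[0.4281 0.0938; 0.0938 0.5312]  H_jac=[0.9992 0.0000; 0.0000 -0.9701]  S=[0.7474 -0.0779; -0.0779 0.6599]  K=[0.5649 -0.0712; 0.0445 -0.7756]  nu=[0.7696, 1.5328]  x^+=[0.2861, -5.6218]  P^+=[0.1800 0.0042; 0.0042 0.1273]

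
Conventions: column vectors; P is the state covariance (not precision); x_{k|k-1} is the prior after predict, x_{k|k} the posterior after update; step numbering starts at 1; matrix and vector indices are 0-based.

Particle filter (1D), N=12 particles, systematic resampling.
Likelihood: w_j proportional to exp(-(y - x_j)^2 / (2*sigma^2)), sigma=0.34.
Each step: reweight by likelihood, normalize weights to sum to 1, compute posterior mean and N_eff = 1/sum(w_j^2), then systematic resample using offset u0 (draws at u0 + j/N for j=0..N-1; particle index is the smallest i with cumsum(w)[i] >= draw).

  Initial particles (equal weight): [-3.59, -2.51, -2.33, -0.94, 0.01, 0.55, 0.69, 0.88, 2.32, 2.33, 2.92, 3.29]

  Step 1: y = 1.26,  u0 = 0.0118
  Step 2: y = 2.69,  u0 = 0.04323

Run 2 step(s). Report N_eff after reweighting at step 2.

N_eff = 7.2730

step 1: w=[0.0000, 0.0000, 0.0000, 0.0000, 0.0013, 0.1242, 0.2696, 0.5886, 0.0085, 0.0078, 0.0000, 0.0000]  mean=0.8102  Neff=2.3004  idx=[5, 5, 6, 6, 6, 7, 7, 7, 7, 7, 7, 7]
step 2: w=[0.0005, 0.0005, 0.0061, 0.0061, 0.0061, 0.1401, 0.1401, 0.1401, 0.1401, 0.1401, 0.1401, 0.1401]  mean=0.8762  Neff=7.2730  idx=[5, 5, 6, 6, 7, 8, 8, 9, 9, 10, 11, 11]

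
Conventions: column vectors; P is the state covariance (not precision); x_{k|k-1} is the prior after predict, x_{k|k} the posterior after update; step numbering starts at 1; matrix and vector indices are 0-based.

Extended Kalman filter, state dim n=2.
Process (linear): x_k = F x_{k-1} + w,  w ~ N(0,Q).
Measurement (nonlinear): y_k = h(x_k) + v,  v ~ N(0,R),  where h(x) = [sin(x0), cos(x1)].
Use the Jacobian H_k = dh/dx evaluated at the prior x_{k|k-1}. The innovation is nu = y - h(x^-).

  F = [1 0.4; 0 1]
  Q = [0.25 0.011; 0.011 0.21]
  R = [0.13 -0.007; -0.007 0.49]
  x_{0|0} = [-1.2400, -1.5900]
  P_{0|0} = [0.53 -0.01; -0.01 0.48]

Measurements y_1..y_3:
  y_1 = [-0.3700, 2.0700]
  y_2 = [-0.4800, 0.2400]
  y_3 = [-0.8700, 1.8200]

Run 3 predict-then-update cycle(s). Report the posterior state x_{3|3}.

step 1: x^-=[-1.8760, -1.5900]  P^-=[0.8488 0.1930; 0.1930 0.6900]  H_jac=[-0.3005 0.0000; 0.0000 0.9998]  S=[0.2066 -0.0650; -0.0650 1.1797]  K=[-1.2037 0.0973; -0.0985 0.5793]  nu=[0.5838, 2.0892]  x^+=[-2.3755, -0.4371]  P^+=[0.5230 0.0561; 0.0561 0.2846]
step 2: x^-=[-2.5504, -0.4371]  P^-=[0.8634 0.1809; 0.1809 0.4946]  H_jac=[-0.8303 0.0000; 0.0000 0.4233]  S=[0.7252 -0.0706; -0.0706 0.5786]  K=[-0.9874 0.0119; -0.1740 0.3406]  nu=[0.0774, -0.6660]  x^+=[-2.6347, -0.6774]  P^+=[0.1547 0.0301; 0.0301 0.3972]
step 3: x^-=[-2.9057, -0.6774]  P^-=[0.4923 0.2000; 0.2000 0.6072]  H_jac=[-0.9723 0.0000; 0.0000 0.6268]  S=[0.5954 -0.1289; -0.1289 0.7285]  K=[-0.7972 0.0310; -0.2220 0.4831]  nu=[-0.6363, 1.0408]  x^+=[-2.3661, -0.0334]  P^+=[0.1068 0.0332; 0.0332 0.3801]

x_post = [-2.3661, -0.0334]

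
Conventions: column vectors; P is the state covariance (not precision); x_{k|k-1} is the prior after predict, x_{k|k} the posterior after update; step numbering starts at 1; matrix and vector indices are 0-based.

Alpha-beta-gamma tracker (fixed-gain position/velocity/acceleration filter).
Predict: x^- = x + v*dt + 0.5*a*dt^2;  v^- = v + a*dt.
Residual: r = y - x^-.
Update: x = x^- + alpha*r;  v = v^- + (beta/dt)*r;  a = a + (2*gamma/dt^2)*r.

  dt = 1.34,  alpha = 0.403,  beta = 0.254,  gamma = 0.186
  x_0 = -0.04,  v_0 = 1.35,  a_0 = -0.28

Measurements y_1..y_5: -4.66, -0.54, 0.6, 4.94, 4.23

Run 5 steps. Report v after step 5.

step 1: x_pred=1.5176  r=-6.1776  x^+=-0.9720  v^+=-0.1962  a^+=-1.5598
step 2: x_pred=-2.6353  r=2.0953  x^+=-1.7909  v^+=-1.8892  a^+=-1.1258
step 3: x_pred=-5.3331  r=5.9331  x^+=-2.9421  v^+=-2.2731  a^+=0.1034
step 4: x_pred=-5.8951  r=10.8351  x^+=-1.5286  v^+=-0.0807  a^+=2.3482
step 5: x_pred=0.4715  r=3.7585  x^+=1.9862  v^+=3.7783  a^+=3.1268

v_post = 3.7783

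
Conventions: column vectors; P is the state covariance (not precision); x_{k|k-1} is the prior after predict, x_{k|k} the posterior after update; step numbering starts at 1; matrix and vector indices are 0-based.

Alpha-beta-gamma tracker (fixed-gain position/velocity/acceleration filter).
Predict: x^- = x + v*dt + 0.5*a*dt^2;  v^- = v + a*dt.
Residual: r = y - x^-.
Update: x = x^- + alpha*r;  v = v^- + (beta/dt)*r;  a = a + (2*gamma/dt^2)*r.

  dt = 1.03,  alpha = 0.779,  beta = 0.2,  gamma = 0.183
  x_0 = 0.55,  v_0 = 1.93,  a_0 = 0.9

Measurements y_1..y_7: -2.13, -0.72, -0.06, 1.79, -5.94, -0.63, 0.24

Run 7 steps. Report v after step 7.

step 1: x_pred=3.0153  r=-5.1453  x^+=-0.9929  v^+=1.8579  a^+=-0.8751
step 2: x_pred=0.4566  r=-1.1766  x^+=-0.4600  v^+=0.7281  a^+=-1.2810
step 3: x_pred=-0.3895  r=0.3295  x^+=-0.1328  v^+=-0.5273  a^+=-1.1673
step 4: x_pred=-1.2952  r=3.0852  x^+=1.1082  v^+=-1.1306  a^+=-0.1030
step 5: x_pred=-0.1109  r=-5.8291  x^+=-4.6518  v^+=-2.3685  a^+=-2.1139
step 6: x_pred=-8.2127  r=7.5827  x^+=-2.3058  v^+=-3.0735  a^+=0.5020
step 7: x_pred=-5.2052  r=5.4452  x^+=-0.9634  v^+=-1.4991  a^+=2.3805

v_post = -1.4991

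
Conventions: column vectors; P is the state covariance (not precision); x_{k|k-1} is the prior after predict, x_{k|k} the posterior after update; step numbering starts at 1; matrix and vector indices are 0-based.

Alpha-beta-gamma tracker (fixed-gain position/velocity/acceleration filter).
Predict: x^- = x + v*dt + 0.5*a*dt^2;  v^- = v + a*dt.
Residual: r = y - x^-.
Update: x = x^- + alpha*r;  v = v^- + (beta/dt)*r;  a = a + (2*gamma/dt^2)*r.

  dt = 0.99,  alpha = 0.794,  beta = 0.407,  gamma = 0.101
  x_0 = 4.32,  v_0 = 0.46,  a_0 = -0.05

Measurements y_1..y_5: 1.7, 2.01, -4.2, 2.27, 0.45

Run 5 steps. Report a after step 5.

a_post = 0.7414

step 1: x_pred=4.7509  r=-3.0509  x^+=2.3285  v^+=-0.8438  a^+=-0.6788
step 2: x_pred=1.1605  r=0.8495  x^+=1.8350  v^+=-1.1665  a^+=-0.5037
step 3: x_pred=0.4333  r=-4.6333  x^+=-3.2455  v^+=-3.5700  a^+=-1.4586
step 4: x_pred=-7.4947  r=9.7647  x^+=0.2585  v^+=-0.9997  a^+=0.5539
step 5: x_pred=-0.4598  r=0.9098  x^+=0.2626  v^+=-0.0773  a^+=0.7414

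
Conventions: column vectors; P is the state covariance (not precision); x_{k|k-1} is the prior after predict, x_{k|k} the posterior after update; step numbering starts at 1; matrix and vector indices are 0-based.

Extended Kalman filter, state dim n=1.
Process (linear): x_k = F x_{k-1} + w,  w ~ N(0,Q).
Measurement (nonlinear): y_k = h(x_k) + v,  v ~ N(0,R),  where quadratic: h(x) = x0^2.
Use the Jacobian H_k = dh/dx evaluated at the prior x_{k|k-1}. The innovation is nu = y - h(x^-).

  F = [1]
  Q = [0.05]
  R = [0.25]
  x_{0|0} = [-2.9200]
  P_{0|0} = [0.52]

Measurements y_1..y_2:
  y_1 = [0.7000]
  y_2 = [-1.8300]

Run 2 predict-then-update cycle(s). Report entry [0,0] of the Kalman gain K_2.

K[0,0] = -0.2192

step 1: x^-=[-2.9200]  P^-=[0.5700]  H_jac=[-5.8400]  S=[19.6902]  K=[-0.1691]  nu=[-7.8264]  x^+=[-1.5969]  P^+=[0.0072]
step 2: x^-=[-1.5969]  P^-=[0.0572]  H_jac=[-3.1938]  S=[0.8338]  K=[-0.2192]  nu=[-4.3800]  x^+=[-0.6366]  P^+=[0.0172]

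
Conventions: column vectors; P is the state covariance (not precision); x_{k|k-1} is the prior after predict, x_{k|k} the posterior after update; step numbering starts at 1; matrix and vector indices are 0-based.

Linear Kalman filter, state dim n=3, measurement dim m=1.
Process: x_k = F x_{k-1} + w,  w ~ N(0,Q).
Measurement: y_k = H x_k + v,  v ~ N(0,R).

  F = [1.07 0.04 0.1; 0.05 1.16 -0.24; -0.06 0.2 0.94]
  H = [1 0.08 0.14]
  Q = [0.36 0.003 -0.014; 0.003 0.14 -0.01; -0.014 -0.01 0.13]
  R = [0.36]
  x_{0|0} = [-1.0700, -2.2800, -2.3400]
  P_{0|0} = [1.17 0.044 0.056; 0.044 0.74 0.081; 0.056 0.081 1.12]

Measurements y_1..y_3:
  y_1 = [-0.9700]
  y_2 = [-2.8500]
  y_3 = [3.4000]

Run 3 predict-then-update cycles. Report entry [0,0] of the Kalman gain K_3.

step 1: x^-=[-1.4701, -2.1367, -2.5914]  P^-=[1.7283 0.1223 0.0921; 0.1223 1.1618 -0.0093; 0.0921 -0.0093 1.1765]  S=[2.1639]  K=[0.8092; 0.0989; 0.1183]  nu=[1.0338]  x^+=[-0.6336, -2.0345, -2.4691]  P^+=[0.3115 -0.0508 -0.1151; -0.0508 1.1407 -0.0346; -0.1151 -0.0346 1.1462]
step 2: x^-=[-1.0062, -1.7991, -2.6898]  P^-=[0.7006 0.0072 -0.0450; 0.0072 1.7578 -0.0450; -0.0450 -0.0450 1.1908]  S=[1.0828]  K=[0.6418; 0.1307; 0.1091]  nu=[-1.3233]  x^+=[-1.8555, -1.9721, -2.8342]  P^+=[0.2546 -0.0836 -0.1208; -0.0836 1.7393 -0.0604; -0.1208 -0.0604 1.1779]
step 3: x^-=[-2.3477, -1.7002, -2.9473]  P^-=[0.6326 -0.0109 -0.0477; -0.0109 2.5757 0.0616; -0.0477 0.0616 1.2342]  S=[1.0196]  K=[0.6131; 0.1999; 0.1276]  nu=[6.2963]  x^+=[1.5124, -0.4419, -2.1441]  P^+=[0.2494 -0.1358 -0.1274; -0.1358 2.5350 0.0357; -0.1274 0.0357 1.2176]

K[0,0] = 0.6131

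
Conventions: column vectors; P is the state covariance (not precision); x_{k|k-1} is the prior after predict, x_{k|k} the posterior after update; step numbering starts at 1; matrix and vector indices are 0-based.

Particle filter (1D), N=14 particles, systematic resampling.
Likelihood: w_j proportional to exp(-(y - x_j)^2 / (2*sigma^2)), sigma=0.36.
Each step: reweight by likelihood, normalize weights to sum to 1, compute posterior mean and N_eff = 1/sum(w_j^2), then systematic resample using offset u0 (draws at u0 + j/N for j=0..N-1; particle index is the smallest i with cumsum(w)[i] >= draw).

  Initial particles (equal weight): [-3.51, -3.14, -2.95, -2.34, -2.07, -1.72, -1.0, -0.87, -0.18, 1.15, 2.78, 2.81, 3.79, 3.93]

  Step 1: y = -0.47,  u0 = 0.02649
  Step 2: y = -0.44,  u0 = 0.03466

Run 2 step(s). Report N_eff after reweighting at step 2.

N_eff = 12.6230

step 1: w=[0.0000, 0.0000, 0.0000, 0.0000, 0.0000, 0.0015, 0.2110, 0.3365, 0.4509, 0.0000, 0.0000, 0.0000, 0.0000, 0.0000]  mean=-0.5876  Neff=2.7694  idx=[6, 6, 6, 7, 7, 7, 7, 7, 8, 8, 8, 8, 8, 8]
step 2: w=[0.0374, 0.0374, 0.0374, 0.0615, 0.0615, 0.0615, 0.0615, 0.0615, 0.0967, 0.0967, 0.0967, 0.0967, 0.0967, 0.0967]  mean=-0.4843  Neff=12.6230  idx=[0, 2, 4, 5, 6, 7, 8, 9, 9, 10, 11, 12, 12, 13]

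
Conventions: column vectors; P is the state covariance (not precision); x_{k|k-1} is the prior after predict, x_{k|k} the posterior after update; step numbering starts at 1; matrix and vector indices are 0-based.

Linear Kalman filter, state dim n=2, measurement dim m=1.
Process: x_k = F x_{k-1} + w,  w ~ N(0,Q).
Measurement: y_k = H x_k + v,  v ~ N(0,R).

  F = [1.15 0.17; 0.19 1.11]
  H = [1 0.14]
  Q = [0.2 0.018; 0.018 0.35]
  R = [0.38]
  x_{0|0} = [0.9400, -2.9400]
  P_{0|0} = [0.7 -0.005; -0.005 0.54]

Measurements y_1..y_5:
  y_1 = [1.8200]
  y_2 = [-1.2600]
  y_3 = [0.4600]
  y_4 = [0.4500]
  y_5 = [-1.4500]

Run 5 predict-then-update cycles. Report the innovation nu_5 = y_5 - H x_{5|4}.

innov = [-1.0775]

step 1: x^-=[0.5812, -3.0848]  P^-=[1.1394 0.2663; 0.2663 1.0385]  S=[1.6143]  K=[0.7289; 0.2550]  nu=[1.6707]  x^+=[1.7990, -2.6587]  P^+=[0.2817 -0.0338; -0.0338 0.9335]
step 2: x^-=[1.6168, -2.6094]  P^-=[0.5863 0.2115; 0.2115 1.4961]  S=[1.0549]  K=[0.5839; 0.3990]  nu=[-2.5115]  x^+=[0.1503, -3.6116]  P^+=[0.2267 -0.0343; -0.0343 1.3281]
step 3: x^-=[-0.4411, -3.9803]  P^-=[0.5248 0.2733; 0.2733 1.9801]  S=[1.0201]  K=[0.5519; 0.5396]  nu=[1.4583]  x^+=[0.3638, -3.1934]  P^+=[0.2140 -0.0306; -0.0306 1.6830]
step 4: x^-=[-0.1245, -3.4755]  P^-=[0.5197 0.3423; 0.3423 2.4185]  S=[1.0430]  K=[0.5443; 0.6529]  nu=[1.0610]  x^+=[0.4530, -2.7828]  P^+=[0.2108 -0.0283; -0.0283 1.9739]
step 5: x^-=[0.0479, -3.0028]  P^-=[0.5247 0.3996; 0.3996 2.7778]  S=[1.0711]  K=[0.5422; 0.7361]  nu=[-1.0775]  x^+=[-0.5363, -3.7960]  P^+=[0.2099 -0.0279; -0.0279 2.1974]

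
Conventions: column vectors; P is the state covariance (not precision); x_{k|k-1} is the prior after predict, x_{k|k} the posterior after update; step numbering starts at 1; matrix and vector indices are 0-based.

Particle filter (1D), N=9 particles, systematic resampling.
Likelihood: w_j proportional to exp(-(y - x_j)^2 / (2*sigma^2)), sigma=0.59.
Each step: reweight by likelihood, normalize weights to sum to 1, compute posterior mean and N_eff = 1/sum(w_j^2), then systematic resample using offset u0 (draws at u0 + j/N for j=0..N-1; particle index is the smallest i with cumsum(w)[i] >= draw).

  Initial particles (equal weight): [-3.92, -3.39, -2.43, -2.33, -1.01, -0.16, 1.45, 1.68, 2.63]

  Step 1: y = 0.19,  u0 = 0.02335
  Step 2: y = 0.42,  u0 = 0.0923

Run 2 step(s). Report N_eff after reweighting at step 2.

N_eff = 7.7594

step 1: w=[0.0000, 0.0000, 0.0000, 0.0001, 0.1140, 0.7563, 0.0922, 0.0372, 0.0002]  mean=-0.0399  Neff=1.6810  idx=[4, 5, 5, 5, 5, 5, 5, 5, 6]
step 2: w=[0.0116, 0.1344, 0.1344, 0.1344, 0.1344, 0.1344, 0.1344, 0.1344, 0.0475]  mean=-0.0934  Neff=7.7594  idx=[1, 2, 3, 4, 4, 5, 6, 7, 8]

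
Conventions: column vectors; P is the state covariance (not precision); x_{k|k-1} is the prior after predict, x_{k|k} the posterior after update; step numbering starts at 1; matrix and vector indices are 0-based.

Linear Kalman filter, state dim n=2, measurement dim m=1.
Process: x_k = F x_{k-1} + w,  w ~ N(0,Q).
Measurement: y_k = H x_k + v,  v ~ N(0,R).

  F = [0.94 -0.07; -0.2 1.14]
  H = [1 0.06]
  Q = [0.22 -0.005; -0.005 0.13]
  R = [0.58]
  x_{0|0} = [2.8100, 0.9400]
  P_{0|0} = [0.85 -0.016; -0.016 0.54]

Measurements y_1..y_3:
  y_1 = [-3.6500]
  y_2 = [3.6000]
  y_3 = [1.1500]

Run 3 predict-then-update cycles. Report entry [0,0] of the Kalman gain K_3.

K[0,0] = 0.4641

step 1: x^-=[2.5756, 0.5096]  P^-=[0.9758 -0.2253; -0.2253 0.8731]  S=[1.5319]  K=[0.6282; -0.1128]  nu=[-6.2562]  x^+=[-1.3543, 1.2156]  P^+=[0.3713 -0.1167; -0.1167 0.8536]
step 2: x^-=[-1.3581, 1.6566]  P^-=[0.5676 -0.2696; -0.2696 1.3074]  S=[1.1200]  K=[0.4924; -0.1707]  nu=[4.8587]  x^+=[1.0342, 0.8275]  P^+=[0.2961 -0.1755; -0.1755 1.2747]
step 3: x^-=[0.9143, 0.7365]  P^-=[0.5110 -0.3529; -0.3529 1.8785]  S=[1.0554]  K=[0.4641; -0.2276]  nu=[0.1916]  x^+=[1.0032, 0.6929]  P^+=[0.2837 -0.2414; -0.2414 1.8238]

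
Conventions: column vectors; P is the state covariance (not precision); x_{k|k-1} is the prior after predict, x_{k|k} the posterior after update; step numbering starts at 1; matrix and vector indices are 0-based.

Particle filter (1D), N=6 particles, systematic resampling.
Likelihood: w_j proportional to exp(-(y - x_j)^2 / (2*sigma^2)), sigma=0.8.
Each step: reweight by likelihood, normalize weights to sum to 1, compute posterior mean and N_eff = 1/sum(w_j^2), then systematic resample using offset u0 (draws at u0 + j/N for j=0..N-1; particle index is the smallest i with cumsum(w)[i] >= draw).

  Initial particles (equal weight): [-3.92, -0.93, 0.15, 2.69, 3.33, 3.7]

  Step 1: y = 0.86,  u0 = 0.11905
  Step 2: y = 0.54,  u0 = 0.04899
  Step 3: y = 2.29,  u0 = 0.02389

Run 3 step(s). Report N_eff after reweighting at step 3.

step 1: w=[0.0000, 0.0974, 0.8032, 0.0870, 0.0101, 0.0022]  mean=0.3058  Neff=1.5098  idx=[2, 2, 2, 2, 2, 3]
step 2: w=[0.1988, 0.1988, 0.1988, 0.1988, 0.1988, 0.0060]  mean=0.1654  Neff=5.0601  idx=[0, 1, 1, 2, 3, 4]
step 3: w=[0.1667, 0.1667, 0.1667, 0.1667, 0.1667, 0.1667]  mean=0.1500  Neff=6.0000  idx=[0, 1, 2, 3, 4, 5]

N_eff = 6.0000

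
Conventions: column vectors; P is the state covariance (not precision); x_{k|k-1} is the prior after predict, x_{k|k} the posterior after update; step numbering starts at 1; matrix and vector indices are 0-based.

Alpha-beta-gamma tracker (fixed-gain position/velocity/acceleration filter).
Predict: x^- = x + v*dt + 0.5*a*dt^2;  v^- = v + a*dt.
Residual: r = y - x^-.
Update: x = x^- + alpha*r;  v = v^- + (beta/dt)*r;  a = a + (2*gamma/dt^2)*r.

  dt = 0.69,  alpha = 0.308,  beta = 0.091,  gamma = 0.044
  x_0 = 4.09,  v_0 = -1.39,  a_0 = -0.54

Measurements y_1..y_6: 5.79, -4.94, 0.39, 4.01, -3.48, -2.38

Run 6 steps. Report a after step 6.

step 1: x_pred=3.0024  r=2.7876  x^+=3.8609  v^+=-1.3950  a^+=-0.0247
step 2: x_pred=2.8925  r=-7.8325  x^+=0.4801  v^+=-2.4450  a^+=-1.4725
step 3: x_pred=-1.5575  r=1.9475  x^+=-0.9576  v^+=-3.2042  a^+=-1.1125
step 4: x_pred=-3.4334  r=7.4434  x^+=-1.1408  v^+=-2.9902  a^+=0.2633
step 5: x_pred=-3.1413  r=-0.3387  x^+=-3.2456  v^+=-2.8532  a^+=0.2007
step 6: x_pred=-5.1666  r=2.7866  x^+=-4.3083  v^+=-2.3472  a^+=0.7157

a_post = 0.7157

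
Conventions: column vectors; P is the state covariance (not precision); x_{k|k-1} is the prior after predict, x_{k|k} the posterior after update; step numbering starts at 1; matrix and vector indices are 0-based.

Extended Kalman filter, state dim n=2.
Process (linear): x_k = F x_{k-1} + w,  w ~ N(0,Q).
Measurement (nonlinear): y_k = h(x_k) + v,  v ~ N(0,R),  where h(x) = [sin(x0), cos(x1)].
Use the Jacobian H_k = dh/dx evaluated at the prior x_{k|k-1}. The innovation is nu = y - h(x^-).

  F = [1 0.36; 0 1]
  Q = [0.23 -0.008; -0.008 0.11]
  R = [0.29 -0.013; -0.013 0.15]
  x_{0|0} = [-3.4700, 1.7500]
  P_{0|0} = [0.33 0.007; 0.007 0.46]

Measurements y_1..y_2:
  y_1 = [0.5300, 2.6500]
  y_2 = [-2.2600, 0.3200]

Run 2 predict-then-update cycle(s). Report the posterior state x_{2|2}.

x_post = [-2.0428, -0.7442]

step 1: x^-=[-2.8400, 1.7500]  P^-=[0.6247 0.1646; 0.1646 0.5700]  H_jac=[-0.9549 0.0000; 0.0000 -0.9840]  S=[0.8595 0.1417; 0.1417 0.7019]  K=[-0.6785 -0.0938; -0.0529 -0.7884]  nu=[0.8270, 2.8282]  x^+=[-3.6665, -0.5236]  P^+=[0.2048 0.0053; 0.0053 0.1195]
step 2: x^-=[-3.8550, -0.5236]  P^-=[0.4541 0.0404; 0.0404 0.2295]  H_jac=[-0.7562 0.0000; 0.0000 0.5000]  S=[0.5496 -0.0283; -0.0283 0.2074]  K=[-0.6241 0.0123; -0.0273 0.5496]  nu=[-2.9144, -0.5460]  x^+=[-2.0428, -0.7442]  P^+=[0.2396 0.0199; 0.0199 0.1656]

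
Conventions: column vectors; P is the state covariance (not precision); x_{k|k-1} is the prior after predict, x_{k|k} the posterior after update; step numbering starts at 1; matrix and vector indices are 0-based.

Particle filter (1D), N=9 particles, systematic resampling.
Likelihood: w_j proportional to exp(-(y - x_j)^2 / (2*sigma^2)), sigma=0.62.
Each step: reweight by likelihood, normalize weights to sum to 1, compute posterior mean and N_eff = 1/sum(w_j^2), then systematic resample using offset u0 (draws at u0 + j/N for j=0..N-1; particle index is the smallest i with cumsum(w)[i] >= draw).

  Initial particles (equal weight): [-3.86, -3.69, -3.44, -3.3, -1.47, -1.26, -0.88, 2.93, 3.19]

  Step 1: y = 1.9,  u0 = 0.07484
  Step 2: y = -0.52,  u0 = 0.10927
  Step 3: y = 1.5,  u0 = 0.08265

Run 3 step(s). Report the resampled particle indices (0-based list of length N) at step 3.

step 1: w=[0.0000, 0.0000, 0.0000, 0.0000, 0.0000, 0.0000, 0.0001, 0.6866, 0.3133]  mean=3.0110  Neff=1.7558  idx=[7, 7, 7, 7, 7, 7, 8, 8, 8]
step 2: w=[0.1596, 0.1596, 0.1596, 0.1596, 0.1596, 0.1596, 0.0142, 0.0142, 0.0142]  mean=2.9411  Neff=6.5189  idx=[0, 1, 2, 2, 3, 4, 4, 5, 8]
step 3: w=[0.1198, 0.1198, 0.1198, 0.1198, 0.1198, 0.1198, 0.1198, 0.1198, 0.0417]  mean=2.9408  Neff=8.5814  idx=[0, 1, 2, 3, 4, 5, 6, 7, 8]

resampled_idx = [0, 1, 2, 3, 4, 5, 6, 7, 8]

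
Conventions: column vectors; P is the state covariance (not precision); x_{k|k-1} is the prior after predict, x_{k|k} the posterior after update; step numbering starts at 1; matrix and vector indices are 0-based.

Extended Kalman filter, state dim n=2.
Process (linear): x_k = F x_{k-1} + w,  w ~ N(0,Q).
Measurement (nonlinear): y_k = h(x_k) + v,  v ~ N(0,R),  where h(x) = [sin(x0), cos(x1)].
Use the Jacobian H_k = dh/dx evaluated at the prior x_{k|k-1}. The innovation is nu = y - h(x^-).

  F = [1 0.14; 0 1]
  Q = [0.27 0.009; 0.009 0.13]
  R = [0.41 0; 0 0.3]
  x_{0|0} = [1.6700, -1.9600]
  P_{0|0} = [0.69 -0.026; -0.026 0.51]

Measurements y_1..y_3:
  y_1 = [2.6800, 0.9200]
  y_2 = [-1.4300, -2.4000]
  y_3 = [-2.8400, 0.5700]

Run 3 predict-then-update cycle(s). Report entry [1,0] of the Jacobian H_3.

step 1: x^-=[1.3956, -1.9600]  P^-=[0.9627 0.0544; 0.0544 0.6400]  H_jac=[0.1743 0.0000; 0.0000 0.9252]  S=[0.4392 0.0088; 0.0088 0.8479]  K=[0.3809 0.0554; 0.0076 0.6983]  nu=[1.6953, 1.2995]  x^+=[2.1134, -1.0396]  P^+=[0.8960 0.0180; 0.0180 0.2264]
step 2: x^-=[1.9678, -1.0396]  P^-=[1.1755 0.0587; 0.0587 0.3564]  H_jac=[-0.3867 0.0000; 0.0000 0.8622]  S=[0.5858 -0.0196; -0.0196 0.5650]  K=[-0.7739 0.0627; -0.0206 0.5432]  nu=[-2.3522, -2.9065]  x^+=[3.6058, -2.5701]  P^+=[0.8205 0.0218; 0.0218 0.1890]
step 3: x^-=[3.2460, -2.5701]  P^-=[1.1003 0.0573; 0.0573 0.3190]  H_jac=[-0.9946 0.0000; 0.0000 0.5409]  S=[1.4984 -0.0308; -0.0308 0.3933]  K=[-0.7299 0.0216; -0.0291 0.4364]  nu=[-2.7358, 1.4111]  x^+=[5.2733, -1.8748]  P^+=[0.3009 0.0120; 0.0120 0.2421]

H_jac[1,0] = 0.0000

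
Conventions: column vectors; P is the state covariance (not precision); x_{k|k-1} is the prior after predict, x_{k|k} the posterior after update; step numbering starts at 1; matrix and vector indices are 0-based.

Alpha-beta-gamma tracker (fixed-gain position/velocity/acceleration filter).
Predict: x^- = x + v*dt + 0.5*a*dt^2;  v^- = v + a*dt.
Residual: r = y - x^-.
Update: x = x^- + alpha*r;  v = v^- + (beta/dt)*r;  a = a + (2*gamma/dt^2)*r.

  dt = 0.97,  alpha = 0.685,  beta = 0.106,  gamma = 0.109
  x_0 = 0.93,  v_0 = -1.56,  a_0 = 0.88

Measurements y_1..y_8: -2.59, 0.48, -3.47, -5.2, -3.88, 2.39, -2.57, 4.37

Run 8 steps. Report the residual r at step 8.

resid = 4.6962

step 1: x_pred=-0.1692  r=-2.4208  x^+=-1.8274  v^+=-0.9709  a^+=0.3191
step 2: x_pred=-2.6191  r=3.0991  x^+=-0.4962  v^+=-0.3227  a^+=1.0372
step 3: x_pred=-0.3213  r=-3.1487  x^+=-2.4782  v^+=0.3392  a^+=0.3076
step 4: x_pred=-2.0044  r=-3.1956  x^+=-4.1934  v^+=0.2884  a^+=-0.4328
step 5: x_pred=-4.1172  r=0.2372  x^+=-3.9547  v^+=-0.1054  a^+=-0.3778
step 6: x_pred=-4.2347  r=6.6247  x^+=0.3032  v^+=0.2520  a^+=1.1571
step 7: x_pred=1.0921  r=-3.6621  x^+=-1.4165  v^+=0.9742  a^+=0.3086
step 8: x_pred=-0.3262  r=4.6962  x^+=2.8907  v^+=1.7868  a^+=1.3967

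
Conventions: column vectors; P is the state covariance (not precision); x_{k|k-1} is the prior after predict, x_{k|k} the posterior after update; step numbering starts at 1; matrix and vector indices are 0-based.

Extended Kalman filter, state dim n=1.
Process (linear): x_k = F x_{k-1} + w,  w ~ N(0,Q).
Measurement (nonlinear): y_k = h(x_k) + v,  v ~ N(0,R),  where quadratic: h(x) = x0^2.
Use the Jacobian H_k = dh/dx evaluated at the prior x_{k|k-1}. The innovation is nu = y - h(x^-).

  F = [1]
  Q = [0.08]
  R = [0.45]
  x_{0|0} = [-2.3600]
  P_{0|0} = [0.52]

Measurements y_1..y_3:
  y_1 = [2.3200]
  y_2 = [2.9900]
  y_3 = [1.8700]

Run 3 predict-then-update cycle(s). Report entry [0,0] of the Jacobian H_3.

H_jac[0,0] = -3.4389

step 1: x^-=[-2.3600]  P^-=[0.6000]  H_jac=[-4.7200]  S=[13.8170]  K=[-0.2050]  nu=[-3.2496]  x^+=[-1.6939]  P^+=[0.0195]
step 2: x^-=[-1.6939]  P^-=[0.0995]  H_jac=[-3.3879]  S=[1.5925]  K=[-0.2118]  nu=[0.1205]  x^+=[-1.7195]  P^+=[0.0281]
step 3: x^-=[-1.7195]  P^-=[0.1081]  H_jac=[-3.4389]  S=[1.7288]  K=[-0.2151]  nu=[-1.0866]  x^+=[-1.4858]  P^+=[0.0281]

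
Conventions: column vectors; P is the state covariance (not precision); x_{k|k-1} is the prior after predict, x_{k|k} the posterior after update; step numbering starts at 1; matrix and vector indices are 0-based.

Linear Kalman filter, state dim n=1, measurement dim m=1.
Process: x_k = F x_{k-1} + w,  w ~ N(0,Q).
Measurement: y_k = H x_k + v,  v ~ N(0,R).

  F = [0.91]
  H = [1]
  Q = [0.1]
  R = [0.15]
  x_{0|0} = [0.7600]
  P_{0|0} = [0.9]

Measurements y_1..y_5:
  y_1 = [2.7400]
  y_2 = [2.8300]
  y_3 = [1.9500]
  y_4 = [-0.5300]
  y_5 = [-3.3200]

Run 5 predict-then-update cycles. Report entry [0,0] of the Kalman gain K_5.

step 1: x^-=[0.6916]  P^-=[0.8453]  S=[0.9953]  K=[0.8493]  nu=[2.0484]  x^+=[2.4313]  P^+=[0.1274]
step 2: x^-=[2.2125]  P^-=[0.2055]  S=[0.3555]  K=[0.5781]  nu=[0.6175]  x^+=[2.5694]  P^+=[0.0867]
step 3: x^-=[2.3382]  P^-=[0.1718]  S=[0.3218]  K=[0.5339]  nu=[-0.3882]  x^+=[2.1309]  P^+=[0.0801]
step 4: x^-=[1.9392]  P^-=[0.1663]  S=[0.3163]  K=[0.5258]  nu=[-2.4692]  x^+=[0.6409]  P^+=[0.0789]
step 5: x^-=[0.5832]  P^-=[0.1653]  S=[0.3153]  K=[0.5243]  nu=[-3.9032]  x^+=[-1.4632]  P^+=[0.0786]

K[0,0] = 0.5243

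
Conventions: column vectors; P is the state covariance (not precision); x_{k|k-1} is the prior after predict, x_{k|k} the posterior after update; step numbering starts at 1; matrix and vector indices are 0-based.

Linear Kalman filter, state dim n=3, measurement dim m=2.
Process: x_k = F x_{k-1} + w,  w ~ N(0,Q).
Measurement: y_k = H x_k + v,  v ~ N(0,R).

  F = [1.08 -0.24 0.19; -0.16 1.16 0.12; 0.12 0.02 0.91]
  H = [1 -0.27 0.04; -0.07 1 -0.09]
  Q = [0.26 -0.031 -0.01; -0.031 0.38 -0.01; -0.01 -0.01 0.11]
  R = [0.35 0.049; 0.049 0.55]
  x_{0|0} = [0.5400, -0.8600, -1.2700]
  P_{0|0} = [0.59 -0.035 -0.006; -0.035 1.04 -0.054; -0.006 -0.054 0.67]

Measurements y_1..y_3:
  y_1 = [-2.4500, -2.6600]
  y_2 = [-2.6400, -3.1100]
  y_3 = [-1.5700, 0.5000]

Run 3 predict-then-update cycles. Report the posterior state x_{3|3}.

step 1: x^-=[0.5483, -1.2364, -1.1081]  P^-=[1.0529 -0.4633 0.1831; -0.4633 1.8024 0.0149; 0.1831 0.0149 0.6703]  S=[1.7999 -1.0019; -1.0019 2.4275]  K=[0.6902 0.0568; -0.1390 0.6979; 0.1312 0.0301]  nu=[-3.2878, -1.4849]  x^+=[-1.8053, -1.8159, -1.5841]  P^+=[0.2663 0.0877 0.0443; 0.0877 0.3908 0.0842; 0.0443 0.0842 0.6450]
step 2: x^-=[-1.8149, -2.0077, -1.6945]  P^-=[0.5814 -0.0373 0.1600; -0.0373 0.9111 0.1595; 0.1600 0.1595 0.6613]  S=[1.0284 -0.2827; -0.2827 1.4478]  K=[0.5958 0.0525; -0.1041 0.6008; 0.1652 0.0936]  nu=[-1.2994, -1.3818]  x^+=[-2.6616, -2.7027, -2.0385]  P^+=[0.2300 0.0805 0.0699; 0.0805 0.3419 0.1211; 0.0699 0.1211 0.6293]
step 3: x^-=[-2.6132, -2.9539, -2.2285]  P^-=[0.5467 -0.0176 0.1707; -0.0176 0.8562 0.1921; 0.1707 0.1921 0.6546]  S=[0.9791 -0.2442; -0.2442 1.3842]  K=[0.5830 0.0514; -0.0992 0.5894; 0.1778 0.1190]  nu=[0.3348, 3.0704]  x^+=[-2.2602, -1.1773, -1.8037]  P^+=[0.2249 0.0798 0.0799; 0.0798 0.3371 0.1350; 0.0799 0.1350 0.6144]

x_post = [-2.2602, -1.1773, -1.8037]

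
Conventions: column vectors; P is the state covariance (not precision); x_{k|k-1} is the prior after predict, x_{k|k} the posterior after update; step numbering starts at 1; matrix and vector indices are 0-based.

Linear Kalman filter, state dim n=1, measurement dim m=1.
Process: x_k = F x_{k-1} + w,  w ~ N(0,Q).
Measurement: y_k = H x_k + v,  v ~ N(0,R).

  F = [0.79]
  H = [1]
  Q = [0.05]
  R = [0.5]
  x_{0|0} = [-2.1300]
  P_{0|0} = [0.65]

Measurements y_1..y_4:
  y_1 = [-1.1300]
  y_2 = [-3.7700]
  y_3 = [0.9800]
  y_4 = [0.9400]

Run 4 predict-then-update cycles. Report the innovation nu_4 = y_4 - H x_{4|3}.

innov = [1.6876]

step 1: x^-=[-1.6827]  P^-=[0.4557]  S=[0.9557]  K=[0.4768]  nu=[0.5527]  x^+=[-1.4192]  P^+=[0.2384]
step 2: x^-=[-1.1211]  P^-=[0.1988]  S=[0.6988]  K=[0.2845]  nu=[-2.6489]  x^+=[-1.8747]  P^+=[0.1422]
step 3: x^-=[-1.4810]  P^-=[0.1388]  S=[0.6388]  K=[0.2172]  nu=[2.4610]  x^+=[-0.9464]  P^+=[0.1086]
step 4: x^-=[-0.7476]  P^-=[0.1178]  S=[0.6178]  K=[0.1907]  nu=[1.6876]  x^+=[-0.4258]  P^+=[0.0953]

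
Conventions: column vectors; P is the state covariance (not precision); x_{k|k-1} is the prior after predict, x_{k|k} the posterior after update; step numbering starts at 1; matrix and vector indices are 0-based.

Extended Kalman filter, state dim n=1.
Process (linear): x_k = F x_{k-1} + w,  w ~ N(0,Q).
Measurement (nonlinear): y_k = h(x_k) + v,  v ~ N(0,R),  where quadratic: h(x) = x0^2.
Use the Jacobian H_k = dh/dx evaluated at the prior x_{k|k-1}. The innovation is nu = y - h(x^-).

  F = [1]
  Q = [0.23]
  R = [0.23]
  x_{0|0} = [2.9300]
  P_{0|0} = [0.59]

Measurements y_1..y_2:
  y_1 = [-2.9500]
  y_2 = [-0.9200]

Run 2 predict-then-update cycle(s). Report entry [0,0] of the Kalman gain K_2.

K[0,0] = 0.4078

step 1: x^-=[2.9300]  P^-=[0.8200]  H_jac=[5.8600]  S=[28.3885]  K=[0.1693]  nu=[-11.5349]  x^+=[0.9775]  P^+=[0.0066]
step 2: x^-=[0.9775]  P^-=[0.2366]  H_jac=[1.9551]  S=[1.1345]  K=[0.4078]  nu=[-1.8756]  x^+=[0.2127]  P^+=[0.0480]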